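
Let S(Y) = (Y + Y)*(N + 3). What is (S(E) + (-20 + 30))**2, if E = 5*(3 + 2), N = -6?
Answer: 19600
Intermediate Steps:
E = 25 (E = 5*5 = 25)
S(Y) = -6*Y (S(Y) = (Y + Y)*(-6 + 3) = (2*Y)*(-3) = -6*Y)
(S(E) + (-20 + 30))**2 = (-6*25 + (-20 + 30))**2 = (-150 + 10)**2 = (-140)**2 = 19600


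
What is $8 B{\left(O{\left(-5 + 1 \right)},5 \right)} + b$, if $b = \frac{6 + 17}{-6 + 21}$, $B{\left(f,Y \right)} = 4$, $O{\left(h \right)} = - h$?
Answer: $\frac{503}{15} \approx 33.533$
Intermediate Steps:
$b = \frac{23}{15} \approx 1.5333$
$8 B{\left(O{\left(-5 + 1 \right)},5 \right)} + b = 8 \cdot 4 + \frac{23}{15} = 32 + \frac{23}{15} = \frac{503}{15}$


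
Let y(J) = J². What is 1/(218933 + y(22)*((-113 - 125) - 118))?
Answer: 1/46629 ≈ 2.1446e-5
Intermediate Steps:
1/(218933 + y(22)*((-113 - 125) - 118)) = 1/(218933 + 22²*((-113 - 125) - 118)) = 1/(218933 + 484*(-238 - 118)) = 1/(218933 + 484*(-356)) = 1/(218933 - 172304) = 1/46629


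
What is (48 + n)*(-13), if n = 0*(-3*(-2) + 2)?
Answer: -624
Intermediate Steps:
n = 0 (n = 0*(6 + 2) = 0*8 = 0)
(48 + n)*(-13) = (48 + 0)*(-13) = 48*(-13) = -624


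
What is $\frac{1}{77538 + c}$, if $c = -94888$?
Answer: $- \frac{1}{17350} \approx -5.7637 \cdot 10^{-5}$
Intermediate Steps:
$\frac{1}{77538 + c} = \frac{1}{77538 - 94888} = \frac{1}{-17350} = - \frac{1}{17350}$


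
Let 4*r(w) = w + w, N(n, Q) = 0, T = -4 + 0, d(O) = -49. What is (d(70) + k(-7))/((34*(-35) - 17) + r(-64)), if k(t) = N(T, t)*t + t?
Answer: 8/177 ≈ 0.045198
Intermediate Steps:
T = -4
r(w) = w/2 (r(w) = (w + w)/4 = (2*w)/4 = w/2)
k(t) = t (k(t) = 0*t + t = 0 + t = t)
(d(70) + k(-7))/((34*(-35) - 17) + r(-64)) = (-49 - 7)/((34*(-35) - 17) + (½)*(-64)) = -56/((-1190 - 17) - 32) = -56/(-1207 - 32) = -56/(-1239) = -56*(-1/1239) = 8/177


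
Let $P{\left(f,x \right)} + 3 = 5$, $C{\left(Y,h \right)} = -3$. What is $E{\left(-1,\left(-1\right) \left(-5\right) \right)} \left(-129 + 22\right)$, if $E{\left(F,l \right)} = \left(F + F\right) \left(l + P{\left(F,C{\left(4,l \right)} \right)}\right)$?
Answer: $1498$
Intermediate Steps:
$P{\left(f,x \right)} = 2$ ($P{\left(f,x \right)} = -3 + 5 = 2$)
$E{\left(F,l \right)} = 2 F \left(2 + l\right)$ ($E{\left(F,l \right)} = \left(F + F\right) \left(l + 2\right) = 2 F \left(2 + l\right)$)
$E{\left(-1,\left(-1\right) \left(-5\right) \right)} \left(-129 + 22\right) = 2 \left(-1\right) \left(2 - -5\right) \left(-129 + 22\right) = 2 \left(-1\right) \left(2 + 5\right) \left(-107\right) = 2 \left(-1\right) 7 \left(-107\right) = \left(-14\right) \left(-107\right) = 1498$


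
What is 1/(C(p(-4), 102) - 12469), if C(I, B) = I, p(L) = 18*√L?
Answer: -12469/155477257 - 36*I/155477257 ≈ -8.0198e-5 - 2.3155e-7*I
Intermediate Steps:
1/(C(p(-4), 102) - 12469) = 1/(18*√(-4) - 12469) = 1/(18*(2*I) - 12469) = 1/(36*I - 12469) = 1/(-12469 + 36*I) = (-12469 - 36*I)/155477257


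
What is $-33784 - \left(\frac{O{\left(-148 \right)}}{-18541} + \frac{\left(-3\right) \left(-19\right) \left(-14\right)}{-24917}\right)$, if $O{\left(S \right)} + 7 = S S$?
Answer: $- \frac{15607207489217}{461986097} \approx -33783.0$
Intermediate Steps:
$O{\left(S \right)} = -7 + S^{2}$ ($O{\left(S \right)} = -7 + S S = -7 + S^{2}$)
$-33784 - \left(\frac{O{\left(-148 \right)}}{-18541} + \frac{\left(-3\right) \left(-19\right) \left(-14\right)}{-24917}\right) = -33784 - \left(\frac{-7 + \left(-148\right)^{2}}{-18541} + \frac{\left(-3\right) \left(-19\right) \left(-14\right)}{-24917}\right) = -33784 - \left(\left(-7 + 21904\right) \left(- \frac{1}{18541}\right) + 57 \left(-14\right) \left(- \frac{1}{24917}\right)\right) = -33784 - \left(21897 \left(- \frac{1}{18541}\right) - - \frac{798}{24917}\right) = -33784 - \left(- \frac{21897}{18541} + \frac{798}{24917}\right) = -33784 - - \frac{530811831}{461986097} = -33784 + \frac{530811831}{461986097} = - \frac{15607207489217}{461986097}$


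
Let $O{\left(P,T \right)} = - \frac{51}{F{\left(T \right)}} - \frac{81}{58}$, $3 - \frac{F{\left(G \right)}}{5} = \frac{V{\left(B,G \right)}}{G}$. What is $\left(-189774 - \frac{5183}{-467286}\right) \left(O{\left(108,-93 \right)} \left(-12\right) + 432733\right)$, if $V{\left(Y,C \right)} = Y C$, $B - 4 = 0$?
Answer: $- \frac{5562902371124281027}{67756470} \approx -8.2101 \cdot 10^{10}$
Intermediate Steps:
$B = 4$ ($B = 4 + 0 = 4$)
$V{\left(Y,C \right)} = C Y$
$F{\left(G \right)} = -5$ ($F{\left(G \right)} = 15 - 5 \frac{G 4}{G} = 15 - 5 \frac{4 G}{G} = 15 - 20 = -5$)
$O{\left(P,T \right)} = \frac{2553}{290}$ ($O{\left(P,T \right)} = - \frac{51}{-5} - \frac{81}{58} = \left(-51\right) \left(- \frac{1}{5}\right) - \frac{81}{58} = \frac{51}{5} - \frac{81}{58} = \frac{2553}{290}$)
$\left(-189774 - \frac{5183}{-467286}\right) \left(O{\left(108,-93 \right)} \left(-12\right) + 432733\right) = \left(-189774 - \frac{5183}{-467286}\right) \left(\frac{2553}{290} \left(-12\right) + 432733\right) = \left(-189774 - - \frac{5183}{467286}\right) \left(- \frac{15318}{145} + 432733\right) = \left(-189774 + \frac{5183}{467286}\right) \frac{62730967}{145} = \left(- \frac{88678728181}{467286}\right) \frac{62730967}{145} = - \frac{5562902371124281027}{67756470}$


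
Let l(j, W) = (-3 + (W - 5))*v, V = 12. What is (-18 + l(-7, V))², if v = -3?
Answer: 900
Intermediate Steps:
l(j, W) = 24 - 3*W (l(j, W) = (-3 + (W - 5))*(-3) = (-3 + (-5 + W))*(-3) = (-8 + W)*(-3) = 24 - 3*W)
(-18 + l(-7, V))² = (-18 + (24 - 3*12))² = (-18 + (24 - 36))² = (-18 - 12)² = (-30)² = 900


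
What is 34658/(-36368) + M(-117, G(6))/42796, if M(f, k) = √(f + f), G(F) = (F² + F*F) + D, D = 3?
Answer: -17329/18184 + 3*I*√26/42796 ≈ -0.95298 + 0.00035744*I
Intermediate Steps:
G(F) = 3 + 2*F² (G(F) = (F² + F*F) + 3 = (F² + F²) + 3 = 2*F² + 3 = 3 + 2*F²)
M(f, k) = √2*√f (M(f, k) = √(2*f) = √2*√f)
34658/(-36368) + M(-117, G(6))/42796 = 34658/(-36368) + (√2*√(-117))/42796 = 34658*(-1/36368) + (√2*(3*I*√13))*(1/42796) = -17329/18184 + (3*I*√26)*(1/42796) = -17329/18184 + 3*I*√26/42796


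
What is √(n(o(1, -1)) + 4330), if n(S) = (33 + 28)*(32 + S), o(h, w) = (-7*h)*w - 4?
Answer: √6465 ≈ 80.405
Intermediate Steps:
o(h, w) = -4 - 7*h*w (o(h, w) = -7*h*w - 4 = -4 - 7*h*w)
n(S) = 1952 + 61*S (n(S) = 61*(32 + S) = 1952 + 61*S)
√(n(o(1, -1)) + 4330) = √((1952 + 61*(-4 - 7*1*(-1))) + 4330) = √((1952 + 61*(-4 + 7)) + 4330) = √((1952 + 61*3) + 4330) = √((1952 + 183) + 4330) = √(2135 + 4330) = √6465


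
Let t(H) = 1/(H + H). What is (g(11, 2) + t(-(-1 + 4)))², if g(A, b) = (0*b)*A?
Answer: 1/36 ≈ 0.027778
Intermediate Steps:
g(A, b) = 0 (g(A, b) = 0*A = 0)
t(H) = 1/(2*H)
(g(11, 2) + t(-(-1 + 4)))² = (0 + 1/(2*((-(-1 + 4)))))² = (0 + 1/(2*((-1*3))))² = (0 + (½)/(-3))² = (0 + (½)*(-⅓))² = (0 - ⅙)² = (-⅙)² = 1/36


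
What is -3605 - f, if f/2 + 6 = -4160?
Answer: 4727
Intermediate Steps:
f = -8332 (f = -12 + 2*(-4160) = -12 - 8320 = -8332)
-3605 - f = -3605 - 1*(-8332) = -3605 + 8332 = 4727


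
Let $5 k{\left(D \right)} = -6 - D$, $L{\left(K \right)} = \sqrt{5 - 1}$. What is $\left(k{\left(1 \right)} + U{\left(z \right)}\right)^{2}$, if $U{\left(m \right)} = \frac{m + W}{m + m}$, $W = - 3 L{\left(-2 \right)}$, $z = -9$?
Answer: $\frac{289}{900} \approx 0.32111$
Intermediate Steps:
$L{\left(K \right)} = 2$ ($L{\left(K \right)} = \sqrt{4} = 2$)
$k{\left(D \right)} = - \frac{6}{5} - \frac{D}{5}$ ($k{\left(D \right)} = \frac{-6 - D}{5} = - \frac{6}{5} - \frac{D}{5}$)
$W = -6$ ($W = \left(-3\right) 2 = -6$)
$U{\left(m \right)} = \frac{-6 + m}{2 m}$ ($U{\left(m \right)} = \frac{m - 6}{m + m} = \frac{-6 + m}{2 m}$)
$\left(k{\left(1 \right)} + U{\left(z \right)}\right)^{2} = \left(\left(- \frac{6}{5} - \frac{1}{5}\right) + \frac{-6 - 9}{2 \left(-9\right)}\right)^{2} = \left(\left(- \frac{6}{5} - \frac{1}{5}\right) + \frac{1}{2} \left(- \frac{1}{9}\right) \left(-15\right)\right)^{2} = \left(- \frac{7}{5} + \frac{5}{6}\right)^{2} = \left(- \frac{17}{30}\right)^{2} = \frac{289}{900}$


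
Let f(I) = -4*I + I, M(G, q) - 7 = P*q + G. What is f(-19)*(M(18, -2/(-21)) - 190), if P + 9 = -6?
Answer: -66405/7 ≈ -9486.4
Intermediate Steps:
P = -15 (P = -9 - 6 = -15)
M(G, q) = 7 + G - 15*q (M(G, q) = 7 + (-15*q + G) = 7 + (G - 15*q) = 7 + G - 15*q)
f(I) = -3*I
f(-19)*(M(18, -2/(-21)) - 190) = (-3*(-19))*((7 + 18 - (-30)/(-21)) - 190) = 57*((7 + 18 - (-30)*(-1)/21) - 190) = 57*((7 + 18 - 15*2/21) - 190) = 57*((7 + 18 - 10/7) - 190) = 57*(165/7 - 190) = 57*(-1165/7) = -66405/7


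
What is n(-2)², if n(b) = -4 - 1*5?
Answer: 81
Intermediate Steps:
n(b) = -9 (n(b) = -4 - 5 = -9)
n(-2)² = (-9)² = 81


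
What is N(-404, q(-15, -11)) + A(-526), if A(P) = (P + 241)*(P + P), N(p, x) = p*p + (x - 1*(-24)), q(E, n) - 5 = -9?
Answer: 463056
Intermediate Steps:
q(E, n) = -4 (q(E, n) = 5 - 9 = -4)
N(p, x) = 24 + x + p² (N(p, x) = p² + (x + 24) = p² + (24 + x) = 24 + x + p²)
A(P) = 2*P*(241 + P) (A(P) = (241 + P)*(2*P) = 2*P*(241 + P))
N(-404, q(-15, -11)) + A(-526) = (24 - 4 + (-404)²) + 2*(-526)*(241 - 526) = (24 - 4 + 163216) + 2*(-526)*(-285) = 163236 + 299820 = 463056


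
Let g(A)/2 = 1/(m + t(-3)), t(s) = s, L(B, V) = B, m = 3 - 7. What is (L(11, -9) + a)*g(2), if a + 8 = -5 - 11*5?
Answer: 114/7 ≈ 16.286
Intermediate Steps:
m = -4
g(A) = -2/7 (g(A) = 2/(-4 - 3) = 2/(-7) = 2*(-⅐) = -2/7)
a = -68 (a = -8 + (-5 - 11*5) = -8 + (-5 - 55) = -8 - 60 = -68)
(L(11, -9) + a)*g(2) = (11 - 68)*(-2/7) = -57*(-2/7) = 114/7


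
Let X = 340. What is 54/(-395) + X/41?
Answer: 132086/16195 ≈ 8.1560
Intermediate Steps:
54/(-395) + X/41 = 54/(-395) + 340/41 = 54*(-1/395) + 340*(1/41) = -54/395 + 340/41 = 132086/16195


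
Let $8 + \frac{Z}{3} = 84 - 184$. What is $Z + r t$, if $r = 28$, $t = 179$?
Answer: $4688$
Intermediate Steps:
$Z = -324$ ($Z = -24 + 3 \left(84 - 184\right) = -24 + 3 \left(-100\right) = -24 - 300 = -324$)
$Z + r t = -324 + 28 \cdot 179 = -324 + 5012 = 4688$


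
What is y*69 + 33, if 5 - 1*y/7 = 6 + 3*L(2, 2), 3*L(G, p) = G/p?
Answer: -933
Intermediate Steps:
L(G, p) = G/(3*p) (L(G, p) = (G/p)/3 = G/(3*p))
y = -14 (y = 35 - 7*(6 + 3*((⅓)*2/2)) = 35 - 7*(6 + 3*((⅓)*2*(½))) = 35 - 7*(6 + 3*(⅓)) = 35 - 7*(6 + 1) = 35 - 7*7 = 35 - 49 = -14)
y*69 + 33 = -14*69 + 33 = -966 + 33 = -933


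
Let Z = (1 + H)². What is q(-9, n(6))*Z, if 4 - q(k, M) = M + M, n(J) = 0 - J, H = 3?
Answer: 256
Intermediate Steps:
n(J) = -J
q(k, M) = 4 - 2*M (q(k, M) = 4 - (M + M) = 4 - 2*M)
Z = 16 (Z = (1 + 3)² = 4² = 16)
q(-9, n(6))*Z = (4 - (-2)*6)*16 = (4 - 2*(-6))*16 = (4 + 12)*16 = 16*16 = 256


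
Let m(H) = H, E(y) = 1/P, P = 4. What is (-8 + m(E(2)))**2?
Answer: 961/16 ≈ 60.063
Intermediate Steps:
E(y) = 1/4
(-8 + m(E(2)))**2 = (-8 + 1/4)**2 = (-31/4)**2 = 961/16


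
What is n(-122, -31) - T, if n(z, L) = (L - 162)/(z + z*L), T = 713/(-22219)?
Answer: -1678687/81321540 ≈ -0.020643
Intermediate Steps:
T = -713/22219 (T = 713*(-1/22219) = -713/22219 ≈ -0.032090)
n(z, L) = (-162 + L)/(z + L*z)
n(-122, -31) - T = (-162 - 31)/((-122)*(1 - 31)) - 1*(-713/22219) = -1/122*(-193)/(-30) + 713/22219 = -1/122*(-1/30)*(-193) + 713/22219 = -193/3660 + 713/22219 = -1678687/81321540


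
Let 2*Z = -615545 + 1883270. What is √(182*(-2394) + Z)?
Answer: √792618/2 ≈ 445.15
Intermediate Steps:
Z = 1267725/2 (Z = (-615545 + 1883270)/2 = (½)*1267725 = 1267725/2 ≈ 6.3386e+5)
√(182*(-2394) + Z) = √(182*(-2394) + 1267725/2) = √(-435708 + 1267725/2) = √(396309/2) = √792618/2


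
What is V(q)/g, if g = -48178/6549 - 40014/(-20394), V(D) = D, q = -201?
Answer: 1491423417/40027247 ≈ 37.260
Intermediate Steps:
g = -40027247/7420017 (g = -48178*1/6549 - 40014*(-1/20394) = -48178/6549 + 2223/1133 = -40027247/7420017 ≈ -5.3945)
V(q)/g = -201/(-40027247/7420017) = -201*(-7420017/40027247) = 1491423417/40027247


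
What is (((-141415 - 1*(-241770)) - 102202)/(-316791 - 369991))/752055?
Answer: 1847/516497837010 ≈ 3.5760e-9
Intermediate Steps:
(((-141415 - 1*(-241770)) - 102202)/(-316791 - 369991))/752055 = (((-141415 + 241770) - 102202)/(-686782))*(1/752055) = ((100355 - 102202)*(-1/686782))*(1/752055) = -1847*(-1/686782)*(1/752055) = (1847/686782)*(1/752055) = 1847/516497837010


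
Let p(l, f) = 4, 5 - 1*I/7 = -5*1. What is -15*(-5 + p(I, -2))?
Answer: 15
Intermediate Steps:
I = 70 (I = 35 - (-35) = 35 - 7*(-5) = 35 + 35 = 70)
-15*(-5 + p(I, -2)) = -15*(-5 + 4) = -15*(-1) = 15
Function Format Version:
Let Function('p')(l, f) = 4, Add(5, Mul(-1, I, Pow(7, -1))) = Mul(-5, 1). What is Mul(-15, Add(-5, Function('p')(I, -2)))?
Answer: 15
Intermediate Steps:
I = 70 (I = Add(35, Mul(-7, Mul(-5, 1))) = Add(35, Mul(-7, -5)) = Add(35, 35) = 70)
Mul(-15, Add(-5, Function('p')(I, -2))) = Mul(-15, Add(-5, 4)) = Mul(-15, -1) = 15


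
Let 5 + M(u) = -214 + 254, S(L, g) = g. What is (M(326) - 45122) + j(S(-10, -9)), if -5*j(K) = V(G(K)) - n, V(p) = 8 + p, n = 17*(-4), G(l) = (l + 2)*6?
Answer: -225469/5 ≈ -45094.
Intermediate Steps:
G(l) = 12 + 6*l (G(l) = (2 + l)*6 = 12 + 6*l)
n = -68
j(K) = -88/5 - 6*K/5 (j(K) = -((8 + (12 + 6*K)) - 1*(-68))/5 = -((20 + 6*K) + 68)/5 = -(88 + 6*K)/5 = -88/5 - 6*K/5)
M(u) = 35 (M(u) = -5 + (-214 + 254) = -5 + 40 = 35)
(M(326) - 45122) + j(S(-10, -9)) = (35 - 45122) + (-88/5 - 6/5*(-9)) = -45087 + (-88/5 + 54/5) = -45087 - 34/5 = -225469/5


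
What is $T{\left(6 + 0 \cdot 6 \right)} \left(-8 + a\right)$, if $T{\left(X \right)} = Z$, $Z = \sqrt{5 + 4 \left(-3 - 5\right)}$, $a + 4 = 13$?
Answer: $3 i \sqrt{3} \approx 5.1962 i$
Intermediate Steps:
$a = 9$ ($a = -4 + 13 = 9$)
$Z = 3 i \sqrt{3}$ ($Z = \sqrt{5 + 4 \left(-8\right)} = \sqrt{5 - 32} = \sqrt{-27} = 3 i \sqrt{3} \approx 5.1962 i$)
$T{\left(X \right)} = 3 i \sqrt{3}$
$T{\left(6 + 0 \cdot 6 \right)} \left(-8 + a\right) = 3 i \sqrt{3} \left(-8 + 9\right) = 3 i \sqrt{3} \cdot 1 = 3 i \sqrt{3}$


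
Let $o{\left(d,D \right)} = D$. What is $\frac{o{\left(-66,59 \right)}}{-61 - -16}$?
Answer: $- \frac{59}{45} \approx -1.3111$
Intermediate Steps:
$\frac{o{\left(-66,59 \right)}}{-61 - -16} = \frac{59}{-61 - -16} = \frac{59}{-61 + 16} = \frac{59}{-45} = 59 \left(- \frac{1}{45}\right) = - \frac{59}{45}$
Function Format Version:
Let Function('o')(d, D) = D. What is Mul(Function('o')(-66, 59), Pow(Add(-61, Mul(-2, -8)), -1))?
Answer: Rational(-59, 45) ≈ -1.3111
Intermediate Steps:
Mul(Function('o')(-66, 59), Pow(Add(-61, Mul(-2, -8)), -1)) = Mul(59, Pow(Add(-61, Mul(-2, -8)), -1)) = Mul(59, Pow(Add(-61, 16), -1)) = Mul(59, Pow(-45, -1)) = Mul(59, Rational(-1, 45)) = Rational(-59, 45)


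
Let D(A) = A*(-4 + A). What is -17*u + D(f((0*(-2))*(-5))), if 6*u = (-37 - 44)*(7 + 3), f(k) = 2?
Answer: 2291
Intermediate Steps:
u = -135 (u = ((-37 - 44)*(7 + 3))/6 = (-81*10)/6 = (1/6)*(-810) = -135)
-17*u + D(f((0*(-2))*(-5))) = -17*(-135) + 2*(-4 + 2) = 2295 + 2*(-2) = 2295 - 4 = 2291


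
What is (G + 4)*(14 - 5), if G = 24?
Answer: 252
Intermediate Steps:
(G + 4)*(14 - 5) = (24 + 4)*(14 - 5) = 28*9 = 252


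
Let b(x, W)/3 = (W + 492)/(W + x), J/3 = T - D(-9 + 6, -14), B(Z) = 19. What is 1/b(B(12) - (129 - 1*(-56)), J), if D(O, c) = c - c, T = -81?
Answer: -409/747 ≈ -0.54752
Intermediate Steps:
D(O, c) = 0
J = -243 (J = 3*(-81 - 1*0) = 3*(-81 + 0) = 3*(-81) = -243)
b(x, W) = 3*(492 + W)/(W + x) (b(x, W) = 3*((W + 492)/(W + x)) = 3*((492 + W)/(W + x)) = 3*(492 + W)/(W + x))
1/b(B(12) - (129 - 1*(-56)), J) = 1/(3*(492 - 243)/(-243 + (19 - (129 - 1*(-56))))) = 1/(3*249/(-243 + (19 - (129 + 56)))) = 1/(3*249/(-243 + (19 - 1*185))) = 1/(3*249/(-243 + (19 - 185))) = 1/(3*249/(-243 - 166)) = 1/(3*249/(-409)) = 1/(3*(-1/409)*249) = 1/(-747/409) = -409/747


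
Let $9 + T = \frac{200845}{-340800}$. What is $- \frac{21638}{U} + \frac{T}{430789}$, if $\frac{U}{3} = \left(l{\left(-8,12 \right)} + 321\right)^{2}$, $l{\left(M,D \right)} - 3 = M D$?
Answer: $- \frac{13238529158081}{95399016701760} \approx -0.13877$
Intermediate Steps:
$l{\left(M,D \right)} = 3 + D M$ ($l{\left(M,D \right)} = 3 + M D = 3 + D M$)
$T = - \frac{653609}{68160}$ ($T = -9 + \frac{200845}{-340800} = -9 + 200845 \left(- \frac{1}{340800}\right) = -9 - \frac{40169}{68160} = - \frac{653609}{68160} \approx -9.5893$)
$U = 155952$ ($U = 3 \left(\left(3 + 12 \left(-8\right)\right) + 321\right)^{2} = 3 \left(\left(3 - 96\right) + 321\right)^{2} = 3 \left(-93 + 321\right)^{2} = 3 \cdot 228^{2} = 3 \cdot 51984 = 155952$)
$- \frac{21638}{U} + \frac{T}{430789} = - \frac{21638}{155952} - \frac{653609}{68160 \cdot 430789} = \left(-21638\right) \frac{1}{155952} - \frac{653609}{29362578240} = - \frac{10819}{77976} - \frac{653609}{29362578240} = - \frac{13238529158081}{95399016701760}$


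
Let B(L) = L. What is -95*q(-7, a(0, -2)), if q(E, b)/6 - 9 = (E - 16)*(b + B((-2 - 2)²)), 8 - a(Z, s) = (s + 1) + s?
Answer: 348840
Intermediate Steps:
a(Z, s) = 7 - 2*s (a(Z, s) = 8 - ((s + 1) + s) = 8 - ((1 + s) + s) = 8 - (1 + 2*s) = 8 + (-1 - 2*s) = 7 - 2*s)
q(E, b) = 54 + 6*(-16 + E)*(16 + b) (q(E, b) = 54 + 6*((E - 16)*(b + (-2 - 2)²)) = 54 + 6*((-16 + E)*(b + (-4)²)) = 54 + 6*((-16 + E)*(b + 16)) = 54 + 6*((-16 + E)*(16 + b)) = 54 + 6*(-16 + E)*(16 + b))
-95*q(-7, a(0, -2)) = -95*(-1482 - 96*(7 - 2*(-2)) + 96*(-7) + 6*(-7)*(7 - 2*(-2))) = -95*(-1482 - 96*(7 + 4) - 672 + 6*(-7)*(7 + 4)) = -95*(-1482 - 96*11 - 672 + 6*(-7)*11) = -95*(-1482 - 1056 - 672 - 462) = -95*(-3672) = 348840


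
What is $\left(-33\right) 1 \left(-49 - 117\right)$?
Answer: $5478$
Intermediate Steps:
$\left(-33\right) 1 \left(-49 - 117\right) = \left(-33\right) \left(-166\right) = 5478$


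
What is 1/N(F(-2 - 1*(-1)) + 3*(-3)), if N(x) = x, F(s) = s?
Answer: -1/10 ≈ -0.10000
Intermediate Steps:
1/N(F(-2 - 1*(-1)) + 3*(-3)) = 1/((-2 - 1*(-1)) + 3*(-3)) = 1/((-2 + 1) - 9) = 1/(-1 - 9) = 1/(-10) = -1/10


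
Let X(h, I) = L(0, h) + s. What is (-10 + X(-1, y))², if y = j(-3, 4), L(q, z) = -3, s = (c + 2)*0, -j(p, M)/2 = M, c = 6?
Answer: 169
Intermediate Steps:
j(p, M) = -2*M
s = 0 (s = (6 + 2)*0 = 8*0 = 0)
y = -8 (y = -2*4 = -8)
X(h, I) = -3 (X(h, I) = -3 + 0 = -3)
(-10 + X(-1, y))² = (-10 - 3)² = (-13)² = 169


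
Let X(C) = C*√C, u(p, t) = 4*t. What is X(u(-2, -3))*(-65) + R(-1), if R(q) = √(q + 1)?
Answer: 1560*I*√3 ≈ 2702.0*I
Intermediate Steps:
R(q) = √(1 + q)
X(C) = C^(3/2)
X(u(-2, -3))*(-65) + R(-1) = (4*(-3))^(3/2)*(-65) + √(1 - 1) = (-12)^(3/2)*(-65) + √0 = -24*I*√3*(-65) + 0 = 1560*I*√3 + 0 = 1560*I*√3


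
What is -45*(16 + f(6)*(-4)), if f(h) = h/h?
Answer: -540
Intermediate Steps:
f(h) = 1
-45*(16 + f(6)*(-4)) = -45*(16 + 1*(-4)) = -45*(16 - 4) = -45*12 = -540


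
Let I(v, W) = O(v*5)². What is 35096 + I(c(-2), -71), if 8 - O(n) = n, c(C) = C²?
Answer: 35240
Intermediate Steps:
O(n) = 8 - n
I(v, W) = (8 - 5*v)² (I(v, W) = (8 - v*5)² = (8 - 5*v)²)
35096 + I(c(-2), -71) = 35096 + (-8 + 5*(-2)²)² = 35096 + (-8 + 5*4)² = 35096 + (-8 + 20)² = 35096 + 12² = 35096 + 144 = 35240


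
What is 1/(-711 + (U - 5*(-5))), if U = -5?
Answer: -1/691 ≈ -0.0014472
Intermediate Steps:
1/(-711 + (U - 5*(-5))) = 1/(-711 + (-5 - 5*(-5))) = 1/(-711 + (-5 + 25)) = 1/(-711 + 20) = 1/(-691) = -1/691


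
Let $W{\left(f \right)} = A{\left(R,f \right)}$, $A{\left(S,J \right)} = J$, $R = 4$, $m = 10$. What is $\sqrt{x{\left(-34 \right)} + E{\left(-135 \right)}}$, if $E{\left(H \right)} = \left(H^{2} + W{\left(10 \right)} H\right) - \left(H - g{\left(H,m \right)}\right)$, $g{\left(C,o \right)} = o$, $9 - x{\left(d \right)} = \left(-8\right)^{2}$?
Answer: $3 \sqrt{1885} \approx 130.25$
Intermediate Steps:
$x{\left(d \right)} = -55$ ($x{\left(d \right)} = 9 - \left(-8\right)^{2} = 9 - 64 = -55$)
$W{\left(f \right)} = f$
$E{\left(H \right)} = 10 + H^{2} + 9 H$ ($E{\left(H \right)} = \left(H^{2} + 10 H\right) - \left(-10 + H\right) = 10 + H^{2} + 9 H$)
$\sqrt{x{\left(-34 \right)} + E{\left(-135 \right)}} = \sqrt{-55 + \left(10 + \left(-135\right)^{2} + 9 \left(-135\right)\right)} = \sqrt{-55 + \left(10 + 18225 - 1215\right)} = \sqrt{-55 + 17020} = \sqrt{16965} = 3 \sqrt{1885}$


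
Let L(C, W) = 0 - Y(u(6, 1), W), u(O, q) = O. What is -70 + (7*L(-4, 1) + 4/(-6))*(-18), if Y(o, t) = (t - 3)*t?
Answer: -310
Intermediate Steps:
Y(o, t) = t*(-3 + t) (Y(o, t) = (-3 + t)*t = t*(-3 + t))
L(C, W) = -W*(-3 + W) (L(C, W) = 0 - W*(-3 + W) = -W*(-3 + W))
-70 + (7*L(-4, 1) + 4/(-6))*(-18) = -70 + (7*(1*(3 - 1*1)) + 4/(-6))*(-18) = -70 + (7*(1*(3 - 1)) + 4*(-1/6))*(-18) = -70 + (7*(1*2) - 2/3)*(-18) = -70 + (7*2 - 2/3)*(-18) = -70 + (14 - 2/3)*(-18) = -70 + (40/3)*(-18) = -70 - 240 = -310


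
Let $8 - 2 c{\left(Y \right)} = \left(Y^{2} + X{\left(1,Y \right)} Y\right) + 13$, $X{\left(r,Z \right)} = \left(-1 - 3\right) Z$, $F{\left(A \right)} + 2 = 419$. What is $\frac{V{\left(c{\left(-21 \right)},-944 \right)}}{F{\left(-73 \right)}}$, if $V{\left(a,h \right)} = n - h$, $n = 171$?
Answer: $\frac{1115}{417} \approx 2.6739$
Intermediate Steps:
$F{\left(A \right)} = 417$ ($F{\left(A \right)} = -2 + 419 = 417$)
$X{\left(r,Z \right)} = - 4 Z$
$c{\left(Y \right)} = - \frac{5}{2} + \frac{3 Y^{2}}{2}$ ($c{\left(Y \right)} = 4 - \frac{\left(Y^{2} + - 4 Y Y\right) + 13}{2} = 4 - \frac{\left(Y^{2} - 4 Y^{2}\right) + 13}{2} = 4 - \frac{- 3 Y^{2} + 13}{2} = 4 - \frac{13 - 3 Y^{2}}{2} = 4 + \left(- \frac{13}{2} + \frac{3 Y^{2}}{2}\right) = - \frac{5}{2} + \frac{3 Y^{2}}{2}$)
$V{\left(a,h \right)} = 171 - h$
$\frac{V{\left(c{\left(-21 \right)},-944 \right)}}{F{\left(-73 \right)}} = \frac{171 - -944}{417} = \left(171 + 944\right) \frac{1}{417} = 1115 \cdot \frac{1}{417} = \frac{1115}{417}$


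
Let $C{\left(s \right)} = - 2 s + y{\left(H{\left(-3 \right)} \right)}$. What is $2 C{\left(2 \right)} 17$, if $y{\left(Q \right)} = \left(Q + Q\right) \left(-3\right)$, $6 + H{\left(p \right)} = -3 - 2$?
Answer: $2108$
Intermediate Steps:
$H{\left(p \right)} = -11$ ($H{\left(p \right)} = -6 - 5 = -11$)
$y{\left(Q \right)} = - 6 Q$ ($y{\left(Q \right)} = 2 Q \left(-3\right) = - 6 Q$)
$C{\left(s \right)} = 66 - 2 s$ ($C{\left(s \right)} = - 2 s - -66 = - 2 s + 66 = 66 - 2 s$)
$2 C{\left(2 \right)} 17 = 2 \left(66 - 4\right) 17 = 2 \cdot 62 \cdot 17 = 124 \cdot 17 = 2108$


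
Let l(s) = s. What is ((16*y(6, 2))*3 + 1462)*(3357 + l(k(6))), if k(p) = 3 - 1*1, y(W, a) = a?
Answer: 5233322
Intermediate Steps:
k(p) = 2 (k(p) = 3 - 1 = 2)
((16*y(6, 2))*3 + 1462)*(3357 + l(k(6))) = ((16*2)*3 + 1462)*(3357 + 2) = (32*3 + 1462)*3359 = (96 + 1462)*3359 = 1558*3359 = 5233322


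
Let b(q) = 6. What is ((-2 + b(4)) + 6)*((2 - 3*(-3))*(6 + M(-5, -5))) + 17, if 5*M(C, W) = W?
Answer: 567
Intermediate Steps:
M(C, W) = W/5
((-2 + b(4)) + 6)*((2 - 3*(-3))*(6 + M(-5, -5))) + 17 = ((-2 + 6) + 6)*((2 - 3*(-3))*(6 + (⅕)*(-5))) + 17 = (4 + 6)*((2 + 9)*(6 - 1)) + 17 = 10*(11*5) + 17 = 10*55 + 17 = 550 + 17 = 567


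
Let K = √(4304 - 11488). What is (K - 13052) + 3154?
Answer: -9898 + 4*I*√449 ≈ -9898.0 + 84.758*I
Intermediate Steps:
K = 4*I*√449 (K = √(-7184) = 4*I*√449 ≈ 84.759*I)
(K - 13052) + 3154 = (4*I*√449 - 13052) + 3154 = (-13052 + 4*I*√449) + 3154 = -9898 + 4*I*√449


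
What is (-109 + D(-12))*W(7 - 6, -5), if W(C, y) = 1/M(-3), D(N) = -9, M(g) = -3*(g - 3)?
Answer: -59/9 ≈ -6.5556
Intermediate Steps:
M(g) = 9 - 3*g (M(g) = -3*(-3 + g) = 9 - 3*g)
W(C, y) = 1/18 (W(C, y) = 1/(9 - 3*(-3)) = 1/(9 + 9) = 1/18)
(-109 + D(-12))*W(7 - 6, -5) = (-109 - 9)*(1/18) = -118*1/18 = -59/9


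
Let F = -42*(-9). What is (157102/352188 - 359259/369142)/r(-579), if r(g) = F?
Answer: -4283360138/3071424416193 ≈ -0.0013946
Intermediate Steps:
F = 378
r(g) = 378
(157102/352188 - 359259/369142)/r(-579) = (157102/352188 - 359259/369142)/378 = (157102*(1/352188) - 359259*1/369142)*(1/378) = (78551/176094 - 359259/369142)*(1/378) = -8566720276/16250922837*1/378 = -4283360138/3071424416193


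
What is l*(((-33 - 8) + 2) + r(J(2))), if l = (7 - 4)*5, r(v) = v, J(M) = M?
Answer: -555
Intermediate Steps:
l = 15 (l = 3*5 = 15)
l*(((-33 - 8) + 2) + r(J(2))) = 15*(((-33 - 8) + 2) + 2) = 15*((-41 + 2) + 2) = 15*(-39 + 2) = 15*(-37) = -555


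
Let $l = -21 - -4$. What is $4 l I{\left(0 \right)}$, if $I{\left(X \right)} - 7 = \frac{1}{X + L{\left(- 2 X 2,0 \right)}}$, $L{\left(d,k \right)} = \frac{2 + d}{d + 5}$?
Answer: $-646$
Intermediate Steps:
$L{\left(d,k \right)} = \frac{2 + d}{5 + d}$
$I{\left(X \right)} = 7 + \frac{1}{X + \frac{2 - 4 X}{5 - 4 X}}$ ($I{\left(X \right)} = 7 + \frac{1}{X + \frac{2 + - 2 X 2}{5 + - 2 X 2}} = 7 + \frac{1}{X + \frac{2 - 4 X}{5 - 4 X}}$)
$l = -17$ ($l = -21 + 4 = -17$)
$4 l I{\left(0 \right)} = 4 \left(-17\right) \frac{-19 - 0 + 28 \cdot 0^{2}}{-2 - 0 + 4 \cdot 0^{2}} = - 68 \frac{-19 + 0 + 28 \cdot 0}{-2 + 0 + 4 \cdot 0} = - 68 \frac{-19 + 0 + 0}{-2 + 0 + 0} = - 68 \frac{1}{-2} \left(-19\right) = - 68 \left(\left(- \frac{1}{2}\right) \left(-19\right)\right) = \left(-68\right) \frac{19}{2} = -646$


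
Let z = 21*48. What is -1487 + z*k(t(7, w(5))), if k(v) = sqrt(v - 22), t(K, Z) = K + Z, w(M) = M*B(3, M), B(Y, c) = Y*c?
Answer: -1487 + 2016*sqrt(15) ≈ 6320.9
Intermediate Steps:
z = 1008
w(M) = 3*M**2 (w(M) = M*(3*M) = 3*M**2)
k(v) = sqrt(-22 + v)
-1487 + z*k(t(7, w(5))) = -1487 + 1008*sqrt(-22 + (7 + 3*5**2)) = -1487 + 1008*sqrt(-22 + (7 + 3*25)) = -1487 + 1008*sqrt(-22 + (7 + 75)) = -1487 + 1008*sqrt(-22 + 82) = -1487 + 1008*sqrt(60) = -1487 + 1008*(2*sqrt(15)) = -1487 + 2016*sqrt(15)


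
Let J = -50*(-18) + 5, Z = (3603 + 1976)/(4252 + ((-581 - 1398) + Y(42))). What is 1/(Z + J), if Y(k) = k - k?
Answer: 2273/2062644 ≈ 0.0011020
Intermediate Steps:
Y(k) = 0
Z = 5579/2273 (Z = (3603 + 1976)/(4252 + ((-581 - 1398) + 0)) = 5579/(4252 + (-1979 + 0)) = 5579/(4252 - 1979) = 5579/2273 ≈ 2.4545)
J = 905 (J = 900 + 5 = 905)
1/(Z + J) = 1/(5579/2273 + 905) = 1/(2062644/2273) = 2273/2062644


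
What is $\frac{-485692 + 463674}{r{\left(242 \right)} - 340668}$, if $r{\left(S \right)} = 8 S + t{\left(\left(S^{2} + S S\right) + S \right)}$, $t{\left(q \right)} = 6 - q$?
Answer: $\frac{11009}{228048} \approx 0.048275$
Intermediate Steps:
$r{\left(S \right)} = 6 - 2 S^{2} + 7 S$ ($r{\left(S \right)} = 8 S - \left(-6 + S + S^{2} + S S\right) = 8 S - \left(-6 + S + 2 S^{2}\right) = 6 - 2 S^{2} + 7 S$)
$\frac{-485692 + 463674}{r{\left(242 \right)} - 340668} = \frac{-485692 + 463674}{\left(6 - 2 \cdot 242^{2} + 7 \cdot 242\right) - 340668} = - \frac{22018}{\left(6 - 117128 + 1694\right) - 340668} = - \frac{22018}{-115428 - 340668} = - \frac{22018}{-456096} = \left(-22018\right) \left(- \frac{1}{456096}\right) = \frac{11009}{228048}$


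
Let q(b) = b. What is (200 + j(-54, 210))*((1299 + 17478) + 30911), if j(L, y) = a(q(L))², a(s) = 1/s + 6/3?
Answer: 7386729878/729 ≈ 1.0133e+7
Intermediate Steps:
a(s) = 2 + 1/s (a(s) = 1/s + 6*(⅓) = 1/s + 2 = 2 + 1/s)
j(L, y) = (2 + 1/L)²
(200 + j(-54, 210))*((1299 + 17478) + 30911) = (200 + (1 + 2*(-54))²/(-54)²)*((1299 + 17478) + 30911) = (200 + (1 - 108)²/2916)*(18777 + 30911) = (200 + (1/2916)*(-107)²)*49688 = (200 + (1/2916)*11449)*49688 = (200 + 11449/2916)*49688 = (594649/2916)*49688 = 7386729878/729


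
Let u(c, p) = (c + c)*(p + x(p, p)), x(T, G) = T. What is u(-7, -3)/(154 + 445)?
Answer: 84/599 ≈ 0.14023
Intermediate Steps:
u(c, p) = 4*c*p (u(c, p) = (c + c)*(p + p) = (2*c)*(2*p) = 4*c*p)
u(-7, -3)/(154 + 445) = (4*(-7)*(-3))/(154 + 445) = 84/599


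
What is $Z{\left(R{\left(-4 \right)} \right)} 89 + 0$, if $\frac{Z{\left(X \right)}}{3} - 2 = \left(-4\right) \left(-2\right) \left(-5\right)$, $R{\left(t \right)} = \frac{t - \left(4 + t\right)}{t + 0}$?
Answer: $-10146$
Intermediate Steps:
$R{\left(t \right)} = - \frac{4}{t}$
$Z{\left(X \right)} = -114$ ($Z{\left(X \right)} = 6 + 3 \left(-4\right) \left(-2\right) \left(-5\right) = 6 + 3 \cdot 8 \left(-5\right) = 6 + 3 \left(-40\right) = 6 - 120 = -114$)
$Z{\left(R{\left(-4 \right)} \right)} 89 + 0 = \left(-114\right) 89 + 0 = -10146 + 0 = -10146$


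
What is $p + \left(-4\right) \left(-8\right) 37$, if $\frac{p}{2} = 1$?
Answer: $1186$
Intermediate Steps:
$p = 2$ ($p = 2 \cdot 1 = 2$)
$p + \left(-4\right) \left(-8\right) 37 = 2 + \left(-4\right) \left(-8\right) 37 = 2 + 32 \cdot 37 = 2 + 1184 = 1186$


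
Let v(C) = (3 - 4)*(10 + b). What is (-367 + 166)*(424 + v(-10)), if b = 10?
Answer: -81204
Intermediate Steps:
v(C) = -20 (v(C) = (3 - 4)*(10 + 10) = -1*20 = -20)
(-367 + 166)*(424 + v(-10)) = (-367 + 166)*(424 - 20) = -201*404 = -81204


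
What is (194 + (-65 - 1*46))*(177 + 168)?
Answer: 28635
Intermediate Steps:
(194 + (-65 - 1*46))*(177 + 168) = (194 + (-65 - 46))*345 = (194 - 111)*345 = 83*345 = 28635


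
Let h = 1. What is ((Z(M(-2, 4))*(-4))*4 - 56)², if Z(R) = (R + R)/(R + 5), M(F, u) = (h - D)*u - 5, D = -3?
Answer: 6084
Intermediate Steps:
M(F, u) = -5 + 4*u (M(F, u) = (1 - 1*(-3))*u - 5 = (1 + 3)*u - 5 = 4*u - 5 = -5 + 4*u)
Z(R) = 2*R/(5 + R) (Z(R) = (2*R)/(5 + R) = 2*R/(5 + R))
((Z(M(-2, 4))*(-4))*4 - 56)² = (((2*(-5 + 4*4)/(5 + (-5 + 4*4)))*(-4))*4 - 56)² = (((2*(-5 + 16)/(5 + (-5 + 16)))*(-4))*4 - 56)² = (((2*11/(5 + 11))*(-4))*4 - 56)² = (((2*11/16)*(-4))*4 - 56)² = (((2*11*(1/16))*(-4))*4 - 56)² = (((11/8)*(-4))*4 - 56)² = (-11/2*4 - 56)² = (-22 - 56)² = (-78)² = 6084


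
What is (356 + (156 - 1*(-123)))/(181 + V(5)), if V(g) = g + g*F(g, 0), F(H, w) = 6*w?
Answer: 635/186 ≈ 3.4140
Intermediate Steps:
V(g) = g (V(g) = g + g*(6*0) = g + g*0 = g + 0 = g)
(356 + (156 - 1*(-123)))/(181 + V(5)) = (356 + (156 - 1*(-123)))/(181 + 5) = (356 + (156 + 123))/186 = (356 + 279)*(1/186) = 635*(1/186) = 635/186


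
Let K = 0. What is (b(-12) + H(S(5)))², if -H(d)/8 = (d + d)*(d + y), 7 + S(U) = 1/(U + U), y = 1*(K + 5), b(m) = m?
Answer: 30735936/625 ≈ 49178.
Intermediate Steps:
y = 5 (y = 1*(0 + 5) = 1*5 = 5)
S(U) = -7 + 1/(2*U) (S(U) = -7 + 1/(U + U) = -7 + 1/(2*U))
H(d) = -16*d*(5 + d) (H(d) = -8*(d + d)*(d + 5) = -8*2*d*(5 + d) = -16*d*(5 + d))
(b(-12) + H(S(5)))² = (-12 - 16*(-7 + (½)/5)*(5 + (-7 + (½)/5)))² = (-12 - 16*(-7 + (½)*(⅕))*(5 + (-7 + (½)*(⅕))))² = (-12 - 16*(-7 + ⅒)*(5 + (-7 + ⅒)))² = (-12 - 16*(-69/10)*(5 - 69/10))² = (-12 - 16*(-69/10)*(-19/10))² = (-12 - 5244/25)² = (-5544/25)² = 30735936/625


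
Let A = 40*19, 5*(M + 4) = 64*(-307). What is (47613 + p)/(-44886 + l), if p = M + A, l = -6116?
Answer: -222197/255010 ≈ -0.87133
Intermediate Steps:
M = -19668/5 (M = -4 + (64*(-307))/5 = -4 + (⅕)*(-19648) = -4 - 19648/5 = -19668/5 ≈ -3933.6)
A = 760
p = -15868/5 (p = -19668/5 + 760 = -15868/5 ≈ -3173.6)
(47613 + p)/(-44886 + l) = (47613 - 15868/5)/(-44886 - 6116) = (222197/5)/(-51002) = (222197/5)*(-1/51002) = -222197/255010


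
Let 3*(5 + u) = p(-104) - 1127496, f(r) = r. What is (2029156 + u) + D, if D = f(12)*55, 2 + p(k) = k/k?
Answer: 4961936/3 ≈ 1.6540e+6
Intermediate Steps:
p(k) = -1 (p(k) = -2 + k/k = -2 + 1 = -1)
D = 660 (D = 12*55 = 660)
u = -1127512/3 (u = -5 + (-1 - 1127496)/3 = -5 + (⅓)*(-1127497) = -5 - 1127497/3 = -1127512/3 ≈ -3.7584e+5)
(2029156 + u) + D = (2029156 - 1127512/3) + 660 = 4959956/3 + 660 = 4961936/3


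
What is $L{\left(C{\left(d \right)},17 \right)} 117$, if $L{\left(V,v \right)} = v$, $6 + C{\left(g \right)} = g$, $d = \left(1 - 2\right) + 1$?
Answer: $1989$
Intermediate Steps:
$d = 0$ ($d = -1 + 1 = 0$)
$C{\left(g \right)} = -6 + g$
$L{\left(C{\left(d \right)},17 \right)} 117 = 17 \cdot 117 = 1989$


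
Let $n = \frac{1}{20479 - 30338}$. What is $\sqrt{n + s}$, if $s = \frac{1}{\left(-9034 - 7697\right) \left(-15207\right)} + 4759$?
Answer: $\frac{\sqrt{19687161548258999214804417}}{64318173777} \approx 68.985$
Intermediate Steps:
$s = \frac{1210824360604}{254428317}$ ($s = \frac{1}{-16731} \left(- \frac{1}{15207}\right) + 4759 = \left(- \frac{1}{16731}\right) \left(- \frac{1}{15207}\right) + 4759 = \frac{1}{254428317} + 4759 = \frac{1210824360604}{254428317} \approx 4759.0$)
$n = - \frac{1}{9859}$ ($n = \frac{1}{-9859} = - \frac{1}{9859} \approx -0.00010143$)
$\sqrt{n + s} = \sqrt{- \frac{1}{9859} + \frac{1210824360604}{254428317}} = \sqrt{\frac{11937517116766519}{2508408777303}} = \frac{\sqrt{19687161548258999214804417}}{64318173777}$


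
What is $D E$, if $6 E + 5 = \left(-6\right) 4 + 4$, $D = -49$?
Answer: $\frac{1225}{6} \approx 204.17$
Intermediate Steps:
$E = - \frac{25}{6}$ ($E = - \frac{5}{6} + \frac{\left(-6\right) 4 + 4}{6} = - \frac{5}{6} + \frac{-24 + 4}{6} = - \frac{5}{6} + \frac{1}{6} \left(-20\right) = - \frac{5}{6} - \frac{10}{3} = - \frac{25}{6} \approx -4.1667$)
$D E = \left(-49\right) \left(- \frac{25}{6}\right) = \frac{1225}{6}$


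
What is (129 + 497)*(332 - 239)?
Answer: 58218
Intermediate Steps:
(129 + 497)*(332 - 239) = 626*93 = 58218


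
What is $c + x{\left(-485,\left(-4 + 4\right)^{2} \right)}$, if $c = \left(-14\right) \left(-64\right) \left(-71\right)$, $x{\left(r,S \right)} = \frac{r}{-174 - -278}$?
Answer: $- \frac{6616549}{104} \approx -63621.0$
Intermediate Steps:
$x{\left(r,S \right)} = \frac{r}{104}$ ($x{\left(r,S \right)} = \frac{r}{-174 + 278} = \frac{r}{104}$)
$c = -63616$ ($c = 896 \left(-71\right) = -63616$)
$c + x{\left(-485,\left(-4 + 4\right)^{2} \right)} = -63616 + \frac{1}{104} \left(-485\right) = -63616 - \frac{485}{104} = - \frac{6616549}{104}$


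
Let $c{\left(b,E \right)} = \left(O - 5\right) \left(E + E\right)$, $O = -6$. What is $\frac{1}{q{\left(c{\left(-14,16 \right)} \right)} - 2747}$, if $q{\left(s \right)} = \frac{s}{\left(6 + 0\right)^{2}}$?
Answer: $- \frac{9}{24811} \approx -0.00036274$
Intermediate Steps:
$c{\left(b,E \right)} = - 22 E$ ($c{\left(b,E \right)} = \left(-6 - 5\right) \left(E + E\right) = - 11 \cdot 2 E = - 22 E$)
$q{\left(s \right)} = \frac{s}{36}$ ($q{\left(s \right)} = \frac{s}{6^{2}} = \frac{s}{36}$)
$\frac{1}{q{\left(c{\left(-14,16 \right)} \right)} - 2747} = \frac{1}{\frac{\left(-22\right) 16}{36} - 2747} = \frac{1}{\frac{1}{36} \left(-352\right) - 2747} = \frac{1}{- \frac{88}{9} - 2747} = \frac{1}{- \frac{24811}{9}} = - \frac{9}{24811}$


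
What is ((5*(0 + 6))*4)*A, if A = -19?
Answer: -2280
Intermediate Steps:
((5*(0 + 6))*4)*A = ((5*(0 + 6))*4)*(-19) = ((5*6)*4)*(-19) = (30*4)*(-19) = 120*(-19) = -2280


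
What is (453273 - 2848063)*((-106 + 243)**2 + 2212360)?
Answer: -5343085417910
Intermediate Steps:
(453273 - 2848063)*((-106 + 243)**2 + 2212360) = -2394790*(137**2 + 2212360) = -2394790*(18769 + 2212360) = -2394790*2231129 = -5343085417910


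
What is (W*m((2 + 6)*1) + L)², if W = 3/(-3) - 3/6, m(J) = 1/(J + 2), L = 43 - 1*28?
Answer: 88209/400 ≈ 220.52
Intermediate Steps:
L = 15 (L = 43 - 28 = 15)
m(J) = 1/(2 + J)
W = -3/2 (W = 3*(-⅓) - 3*⅙ = -1 - ½ = -3/2 ≈ -1.5000)
(W*m((2 + 6)*1) + L)² = (-3/(2*(2 + (2 + 6)*1)) + 15)² = (-3/(2*(2 + 8*1)) + 15)² = (-3/(2*(2 + 8)) + 15)² = (-3/2/10 + 15)² = (-3/2*⅒ + 15)² = (-3/20 + 15)² = (297/20)² = 88209/400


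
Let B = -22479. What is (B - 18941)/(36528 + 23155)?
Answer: -41420/59683 ≈ -0.69400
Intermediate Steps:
(B - 18941)/(36528 + 23155) = (-22479 - 18941)/(36528 + 23155) = -41420/59683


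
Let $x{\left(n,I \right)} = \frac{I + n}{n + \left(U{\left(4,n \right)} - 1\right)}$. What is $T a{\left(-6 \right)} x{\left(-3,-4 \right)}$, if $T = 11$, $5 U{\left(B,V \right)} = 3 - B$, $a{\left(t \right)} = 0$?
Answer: $0$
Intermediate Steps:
$U{\left(B,V \right)} = \frac{3}{5} - \frac{B}{5}$ ($U{\left(B,V \right)} = \frac{3 - B}{5} = \frac{3}{5} - \frac{B}{5}$)
$x{\left(n,I \right)} = \frac{I + n}{- \frac{6}{5} + n}$ ($x{\left(n,I \right)} = \frac{I + n}{n + \left(\left(\frac{3}{5} - \frac{4}{5}\right) - 1\right)} = \frac{I + n}{n - \frac{6}{5}} = \frac{I + n}{- \frac{6}{5} + n}$)
$T a{\left(-6 \right)} x{\left(-3,-4 \right)} = 11 \cdot 0 \frac{5 \left(-4 - 3\right)}{-6 + 5 \left(-3\right)} = 0 \cdot 5 \frac{1}{-6 - 15} \left(-7\right) = 0 \cdot 5 \frac{1}{-21} \left(-7\right) = 0 \cdot 5 \left(- \frac{1}{21}\right) \left(-7\right) = 0 \cdot \frac{5}{3} = 0$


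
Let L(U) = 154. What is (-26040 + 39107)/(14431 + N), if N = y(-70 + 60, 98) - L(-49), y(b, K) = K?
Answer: 13067/14375 ≈ 0.90901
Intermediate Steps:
N = -56 (N = 98 - 1*154 = 98 - 154 = -56)
(-26040 + 39107)/(14431 + N) = (-26040 + 39107)/(14431 - 56) = 13067/14375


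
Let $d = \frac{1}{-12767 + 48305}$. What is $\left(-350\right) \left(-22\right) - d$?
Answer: $\frac{273642599}{35538} \approx 7700.0$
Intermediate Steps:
$d = \frac{1}{35538} \approx 2.8139 \cdot 10^{-5}$
$\left(-350\right) \left(-22\right) - d = \left(-350\right) \left(-22\right) - \frac{1}{35538} = 7700 - \frac{1}{35538} = \frac{273642599}{35538}$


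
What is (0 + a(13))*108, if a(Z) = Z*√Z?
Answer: 1404*√13 ≈ 5062.2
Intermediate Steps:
a(Z) = Z^(3/2)
(0 + a(13))*108 = (0 + 13^(3/2))*108 = (0 + 13*√13)*108 = (13*√13)*108 = 1404*√13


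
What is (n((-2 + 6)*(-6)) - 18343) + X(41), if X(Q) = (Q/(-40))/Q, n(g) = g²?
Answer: -710681/40 ≈ -17767.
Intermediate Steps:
X(Q) = -1/40 (X(Q) = (Q*(-1/40))/Q = (-Q/40)/Q = -1/40)
(n((-2 + 6)*(-6)) - 18343) + X(41) = (((-2 + 6)*(-6))² - 18343) - 1/40 = ((4*(-6))² - 18343) - 1/40 = ((-24)² - 18343) - 1/40 = (576 - 18343) - 1/40 = -17767 - 1/40 = -710681/40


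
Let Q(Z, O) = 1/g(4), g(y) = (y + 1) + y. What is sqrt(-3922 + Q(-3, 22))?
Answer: I*sqrt(35297)/3 ≈ 62.625*I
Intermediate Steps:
g(y) = 1 + 2*y (g(y) = (1 + y) + y = 1 + 2*y)
Q(Z, O) = 1/9 (Q(Z, O) = 1/(1 + 2*4) = 1/(1 + 8) = 1/9)
sqrt(-3922 + Q(-3, 22)) = sqrt(-3922 + 1/9) = sqrt(-35297/9) = I*sqrt(35297)/3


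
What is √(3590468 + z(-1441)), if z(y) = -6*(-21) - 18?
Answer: 4*√224411 ≈ 1894.9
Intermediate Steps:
z(y) = 108 (z(y) = 126 - 18 = 108)
√(3590468 + z(-1441)) = √(3590468 + 108) = √3590576 = 4*√224411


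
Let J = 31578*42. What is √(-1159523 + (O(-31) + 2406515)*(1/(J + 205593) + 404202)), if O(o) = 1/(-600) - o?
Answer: √41126600942577615850406/205620 ≈ 9.8627e+5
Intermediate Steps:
O(o) = -1/600 - o
J = 1326276
√(-1159523 + (O(-31) + 2406515)*(1/(J + 205593) + 404202)) = √(-1159523 + ((-1/600 - 1*(-31)) + 2406515)*(1/(1326276 + 205593) + 404202)) = √(-1159523 + ((-1/600 + 31) + 2406515)*(1/1531869 + 404202)) = √(-1159523 + (18599/600 + 2406515)*(1/1531869 + 404202)) = √(-1159523 + (1443927599/600)*(619184513539/1531869)) = √(-1159523 + 894057607972351262861/919121400) = √(894056542229948170661/919121400) = √41126600942577615850406/205620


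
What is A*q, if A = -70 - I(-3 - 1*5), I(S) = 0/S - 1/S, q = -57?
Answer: 31977/8 ≈ 3997.1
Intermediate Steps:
I(S) = -1/S (I(S) = 0 - 1/S = -1/S)
A = -561/8 (A = -70 - (-1)/(-3 - 1*5) = -70 - (-1)/(-3 - 5) = -70 - (-1)/(-8) = -70 - (-1)*(-1)/8 = -70 - 1*⅛ = -70 - ⅛ = -561/8 ≈ -70.125)
A*q = -561/8*(-57) = 31977/8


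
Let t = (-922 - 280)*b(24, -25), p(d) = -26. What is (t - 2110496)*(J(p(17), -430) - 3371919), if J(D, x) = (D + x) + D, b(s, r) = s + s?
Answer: 7312012868992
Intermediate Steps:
b(s, r) = 2*s
t = -57696 (t = (-922 - 280)*(2*24) = -1202*48 = -57696)
J(D, x) = x + 2*D
(t - 2110496)*(J(p(17), -430) - 3371919) = (-57696 - 2110496)*((-430 + 2*(-26)) - 3371919) = -2168192*((-430 - 52) - 3371919) = -2168192*(-482 - 3371919) = -2168192*(-3372401) = 7312012868992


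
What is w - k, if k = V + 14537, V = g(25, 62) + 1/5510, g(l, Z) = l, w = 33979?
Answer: 106987669/5510 ≈ 19417.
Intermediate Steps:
V = 137751/5510 (V = 25 + 1/5510 = 137751/5510 ≈ 25.000)
k = 80236621/5510 (k = 137751/5510 + 14537 = 80236621/5510 ≈ 14562.)
w - k = 33979 - 1*80236621/5510 = 33979 - 80236621/5510 = 106987669/5510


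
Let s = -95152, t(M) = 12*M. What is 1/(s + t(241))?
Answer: -1/92260 ≈ -1.0839e-5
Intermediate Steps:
1/(s + t(241)) = 1/(-95152 + 12*241) = 1/(-95152 + 2892) = 1/(-92260) = -1/92260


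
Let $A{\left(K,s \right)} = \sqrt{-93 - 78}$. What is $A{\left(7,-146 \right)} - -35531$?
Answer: $35531 + 3 i \sqrt{19} \approx 35531.0 + 13.077 i$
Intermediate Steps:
$A{\left(K,s \right)} = 3 i \sqrt{19}$ ($A{\left(K,s \right)} = \sqrt{-171} = 3 i \sqrt{19}$)
$A{\left(7,-146 \right)} - -35531 = 3 i \sqrt{19} - -35531 = 3 i \sqrt{19} + 35531 = 35531 + 3 i \sqrt{19}$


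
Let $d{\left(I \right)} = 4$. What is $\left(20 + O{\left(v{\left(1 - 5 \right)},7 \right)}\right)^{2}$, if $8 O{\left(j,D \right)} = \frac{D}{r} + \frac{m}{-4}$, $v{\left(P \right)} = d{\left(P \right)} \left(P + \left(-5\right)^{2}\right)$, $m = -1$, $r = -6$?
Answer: $\frac{3644281}{9216} \approx 395.43$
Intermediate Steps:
$v{\left(P \right)} = 100 + 4 P$ ($v{\left(P \right)} = 4 \left(P + \left(-5\right)^{2}\right) = 4 \left(P + 25\right) = 4 \left(25 + P\right) = 100 + 4 P$)
$O{\left(j,D \right)} = \frac{1}{32} - \frac{D}{48}$ ($O{\left(j,D \right)} = \frac{\frac{D}{-6} - \frac{1}{-4}}{8} = \frac{D \left(- \frac{1}{6}\right) - - \frac{1}{4}}{8} = \frac{- \frac{D}{6} + \frac{1}{4}}{8} = \frac{\frac{1}{4} - \frac{D}{6}}{8} = \frac{1}{32} - \frac{D}{48}$)
$\left(20 + O{\left(v{\left(1 - 5 \right)},7 \right)}\right)^{2} = \left(20 + \left(\frac{1}{32} - \frac{7}{48}\right)\right)^{2} = \left(20 - \frac{11}{96}\right)^{2} = \left(\frac{1909}{96}\right)^{2} = \frac{3644281}{9216}$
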